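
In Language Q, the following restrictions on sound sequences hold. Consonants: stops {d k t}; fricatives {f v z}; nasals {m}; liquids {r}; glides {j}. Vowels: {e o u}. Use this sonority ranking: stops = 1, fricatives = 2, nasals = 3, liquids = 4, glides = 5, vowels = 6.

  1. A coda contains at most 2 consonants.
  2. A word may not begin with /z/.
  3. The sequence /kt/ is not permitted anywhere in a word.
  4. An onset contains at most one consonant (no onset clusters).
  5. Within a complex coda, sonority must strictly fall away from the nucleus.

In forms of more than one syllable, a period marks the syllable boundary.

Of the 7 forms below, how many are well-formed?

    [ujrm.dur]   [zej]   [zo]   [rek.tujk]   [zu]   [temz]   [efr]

1

[ujrm.dur] — violates constraint 1: syllable 1 coda /jrm/ has 3 consonants (> 2) → ill-formed
[zej] — violates constraint 2: word begins with /z/ → ill-formed
[zo] — violates constraint 2: word begins with /z/ → ill-formed
[rek.tujk] — violates constraint 3: contains banned sequence /kt/ → ill-formed
[zu] — violates constraint 2: word begins with /z/ → ill-formed
[temz] — σ1 onset /t/, coda /mz/ (3→2 falls) ok → well-formed
[efr] — violates constraint 5: syllable 1 coda /fr/: /f/ (fricative, 2) → /r/ (liquid, 4) does not fall → ill-formed
Well-formed: [temz] → 1.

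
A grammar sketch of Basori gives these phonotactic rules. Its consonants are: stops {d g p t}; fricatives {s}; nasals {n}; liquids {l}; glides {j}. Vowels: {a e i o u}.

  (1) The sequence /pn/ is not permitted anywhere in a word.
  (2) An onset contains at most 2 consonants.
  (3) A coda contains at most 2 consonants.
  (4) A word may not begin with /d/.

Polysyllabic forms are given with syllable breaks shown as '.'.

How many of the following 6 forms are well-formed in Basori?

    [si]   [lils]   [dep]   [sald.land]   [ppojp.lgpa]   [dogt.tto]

3

[si] — σ1 onset /s/, coda /∅/ ok → well-formed
[lils] — σ1 onset /l/, coda /ls/ (2C) ok → well-formed
[dep] — violates constraint 4: word begins with /d/ → ill-formed
[sald.land] — σ1 onset /s/, coda /ld/ (2C) ok; σ2 onset /l/, coda /nd/ (2C) ok → well-formed
[ppojp.lgpa] — violates constraint 2: syllable 2 onset /lgp/ has 3 consonants (> 2) → ill-formed
[dogt.tto] — violates constraint 4: word begins with /d/ → ill-formed
Well-formed: [si], [lils], [sald.land] → 3.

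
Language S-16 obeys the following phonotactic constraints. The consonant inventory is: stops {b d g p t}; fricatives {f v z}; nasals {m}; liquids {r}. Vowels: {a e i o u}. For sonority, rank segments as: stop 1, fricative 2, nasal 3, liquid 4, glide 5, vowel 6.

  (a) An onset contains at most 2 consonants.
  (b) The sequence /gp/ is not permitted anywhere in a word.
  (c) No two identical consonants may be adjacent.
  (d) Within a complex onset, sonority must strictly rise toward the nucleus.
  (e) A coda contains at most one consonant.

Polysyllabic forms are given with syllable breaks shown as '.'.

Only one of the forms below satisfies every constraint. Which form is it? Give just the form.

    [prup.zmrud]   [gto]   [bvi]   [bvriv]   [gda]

[prup.zmrud] — violates constraint (a): syllable 2 onset /zmr/ has 3 consonants (> 2) → phonotactically illegal
[gto] — violates constraint (d): syllable 1 onset /gt/: /g/ (stop, 1) → /t/ (stop, 1) does not rise → phonotactically illegal
[bvi] — σ1 onset /bv/ (1→2 rises), coda /∅/ ok → phonotactically legal
[bvriv] — violates constraint (a): syllable 1 onset /bvr/ has 3 consonants (> 2) → phonotactically illegal
[gda] — violates constraint (d): syllable 1 onset /gd/: /g/ (stop, 1) → /d/ (stop, 1) does not rise → phonotactically illegal

[bvi]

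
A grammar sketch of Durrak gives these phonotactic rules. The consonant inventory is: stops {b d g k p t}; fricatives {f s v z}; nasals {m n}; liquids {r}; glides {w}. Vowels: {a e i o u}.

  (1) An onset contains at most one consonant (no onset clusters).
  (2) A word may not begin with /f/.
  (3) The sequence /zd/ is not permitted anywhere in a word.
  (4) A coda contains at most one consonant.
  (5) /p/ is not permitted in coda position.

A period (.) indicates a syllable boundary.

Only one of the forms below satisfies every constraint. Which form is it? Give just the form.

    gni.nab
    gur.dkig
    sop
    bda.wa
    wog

gni.nab — violates constraint 1: syllable 1 onset /gn/ has 2 consonants (> 1) → ill-formed
gur.dkig — violates constraint 1: syllable 2 onset /dk/ has 2 consonants (> 1) → ill-formed
sop — violates constraint 5: syllable 1 coda contains /p/ → ill-formed
bda.wa — violates constraint 1: syllable 1 onset /bd/ has 2 consonants (> 1) → ill-formed
wog — σ1 onset /w/, coda /g/ ok → well-formed

wog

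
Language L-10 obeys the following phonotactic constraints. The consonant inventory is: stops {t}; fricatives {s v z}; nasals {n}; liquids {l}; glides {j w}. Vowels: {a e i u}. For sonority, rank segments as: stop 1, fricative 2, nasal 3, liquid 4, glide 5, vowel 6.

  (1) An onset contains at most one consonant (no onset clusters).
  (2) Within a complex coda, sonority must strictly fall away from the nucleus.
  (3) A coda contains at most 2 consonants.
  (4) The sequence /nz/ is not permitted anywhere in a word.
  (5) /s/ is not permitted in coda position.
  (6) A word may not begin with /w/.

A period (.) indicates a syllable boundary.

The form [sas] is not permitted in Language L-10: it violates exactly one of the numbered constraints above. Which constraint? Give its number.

5

[sas]: syllable 1 coda contains /s/.
This is a violation of constraint 5: "/s/ is not permitted in coda position."
The remaining constraints (1, 2, 3, 4, 6) are satisfied.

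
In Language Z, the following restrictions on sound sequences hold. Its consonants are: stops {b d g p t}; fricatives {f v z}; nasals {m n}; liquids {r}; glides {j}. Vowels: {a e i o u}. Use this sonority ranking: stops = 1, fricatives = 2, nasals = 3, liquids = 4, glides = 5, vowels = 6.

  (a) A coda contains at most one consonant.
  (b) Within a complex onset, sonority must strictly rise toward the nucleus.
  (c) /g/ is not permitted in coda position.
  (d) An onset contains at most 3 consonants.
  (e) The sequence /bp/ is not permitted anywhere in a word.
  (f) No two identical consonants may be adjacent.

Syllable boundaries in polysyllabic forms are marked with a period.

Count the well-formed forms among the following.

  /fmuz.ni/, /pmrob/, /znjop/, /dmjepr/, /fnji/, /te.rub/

5

/fmuz.ni/ — σ1 onset /fm/ (2→3 rises), coda /z/ ok; σ2 onset /n/, coda /∅/ ok → well-formed
/pmrob/ — σ1 onset /pmr/ (1→3→4 rises), coda /b/ ok → well-formed
/znjop/ — σ1 onset /znj/ (2→3→5 rises), coda /p/ ok → well-formed
/dmjepr/ — violates constraint (a): syllable 1 coda /pr/ has 2 consonants (> 1) → ill-formed
/fnji/ — σ1 onset /fnj/ (2→3→5 rises), coda /∅/ ok → well-formed
/te.rub/ — σ1 onset /t/, coda /∅/ ok; σ2 onset /r/, coda /b/ ok → well-formed
Well-formed: /fmuz.ni/, /pmrob/, /znjop/, /fnji/, /te.rub/ → 5.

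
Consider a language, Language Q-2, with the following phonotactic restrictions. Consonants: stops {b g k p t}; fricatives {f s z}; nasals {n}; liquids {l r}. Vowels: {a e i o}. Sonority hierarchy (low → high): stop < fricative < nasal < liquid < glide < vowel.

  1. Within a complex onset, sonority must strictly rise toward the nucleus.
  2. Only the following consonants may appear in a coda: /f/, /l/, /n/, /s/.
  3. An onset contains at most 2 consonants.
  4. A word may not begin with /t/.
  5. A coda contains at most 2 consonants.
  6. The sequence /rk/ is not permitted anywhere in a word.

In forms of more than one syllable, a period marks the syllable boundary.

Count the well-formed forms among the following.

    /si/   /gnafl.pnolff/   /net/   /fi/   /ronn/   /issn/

3

/si/ — σ1 onset /s/, coda /∅/ ok → well-formed
/gnafl.pnolff/ — violates constraint 5: syllable 2 coda /lff/ has 3 consonants (> 2) → ill-formed
/net/ — violates constraint 2: syllable 1 coda contains /t/, which is not a licensed coda consonant → ill-formed
/fi/ — σ1 onset /f/, coda /∅/ ok → well-formed
/ronn/ — σ1 onset /r/, coda /nn/ (2C) ok → well-formed
/issn/ — violates constraint 5: syllable 1 coda /ssn/ has 3 consonants (> 2) → ill-formed
Well-formed: /si/, /fi/, /ronn/ → 3.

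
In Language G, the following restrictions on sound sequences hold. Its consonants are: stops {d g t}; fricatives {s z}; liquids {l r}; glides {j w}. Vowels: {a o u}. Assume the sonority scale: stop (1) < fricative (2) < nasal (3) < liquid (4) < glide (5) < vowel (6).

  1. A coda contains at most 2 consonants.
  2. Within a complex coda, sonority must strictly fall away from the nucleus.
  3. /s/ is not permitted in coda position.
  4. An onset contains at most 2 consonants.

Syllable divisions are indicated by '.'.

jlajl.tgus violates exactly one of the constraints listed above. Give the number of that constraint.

3

jlajl.tgus: syllable 2 coda contains /s/.
This is a violation of constraint 3: "/s/ is not permitted in coda position."
The remaining constraints (1, 2, 4) are satisfied.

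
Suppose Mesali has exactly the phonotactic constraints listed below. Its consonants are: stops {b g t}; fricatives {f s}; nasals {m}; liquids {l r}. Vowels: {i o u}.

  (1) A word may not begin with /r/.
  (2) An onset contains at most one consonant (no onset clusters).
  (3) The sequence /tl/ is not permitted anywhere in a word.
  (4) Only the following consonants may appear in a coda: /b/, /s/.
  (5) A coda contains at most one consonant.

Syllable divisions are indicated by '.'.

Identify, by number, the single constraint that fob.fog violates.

fob.fog: syllable 2 coda contains /g/, which is not a licensed coda consonant.
This is a violation of constraint 4: "Only the following consonants may appear in a coda: /b/, /s/."
The remaining constraints (1, 2, 3, 5) are satisfied.

4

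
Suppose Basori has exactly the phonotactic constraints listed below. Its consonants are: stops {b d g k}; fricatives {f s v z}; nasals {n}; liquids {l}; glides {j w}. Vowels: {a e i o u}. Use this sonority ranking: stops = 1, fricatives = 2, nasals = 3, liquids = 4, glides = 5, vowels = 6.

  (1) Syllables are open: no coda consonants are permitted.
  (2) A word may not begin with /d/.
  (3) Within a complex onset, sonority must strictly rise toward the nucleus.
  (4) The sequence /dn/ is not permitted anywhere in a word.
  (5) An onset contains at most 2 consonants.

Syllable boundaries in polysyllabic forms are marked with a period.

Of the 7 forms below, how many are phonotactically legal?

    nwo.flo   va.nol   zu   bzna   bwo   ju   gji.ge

5

nwo.flo — σ1 onset /nw/ (3→5 rises), coda /∅/ ok; σ2 onset /fl/ (2→4 rises), coda /∅/ ok → phonotactically legal
va.nol — violates constraint 1: syllable 2 coda /l/ has 1 consonant (> 0) → phonotactically illegal
zu — σ1 onset /z/, coda /∅/ ok → phonotactically legal
bzna — violates constraint 5: syllable 1 onset /bzn/ has 3 consonants (> 2) → phonotactically illegal
bwo — σ1 onset /bw/ (1→5 rises), coda /∅/ ok → phonotactically legal
ju — σ1 onset /j/, coda /∅/ ok → phonotactically legal
gji.ge — σ1 onset /gj/ (1→5 rises), coda /∅/ ok; σ2 onset /g/, coda /∅/ ok → phonotactically legal
Phonotactically legal: nwo.flo, zu, bwo, ju, gji.ge → 5.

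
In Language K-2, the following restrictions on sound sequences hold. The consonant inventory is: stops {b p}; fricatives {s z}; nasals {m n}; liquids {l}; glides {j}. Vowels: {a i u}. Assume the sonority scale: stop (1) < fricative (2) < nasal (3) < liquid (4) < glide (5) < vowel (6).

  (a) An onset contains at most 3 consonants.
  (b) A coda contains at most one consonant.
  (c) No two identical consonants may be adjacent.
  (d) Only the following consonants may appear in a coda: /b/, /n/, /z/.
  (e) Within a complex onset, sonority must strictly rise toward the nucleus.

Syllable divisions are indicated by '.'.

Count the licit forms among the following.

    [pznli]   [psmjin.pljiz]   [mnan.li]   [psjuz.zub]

0

[pznli] — violates constraint (a): syllable 1 onset /pznl/ has 4 consonants (> 3) → illicit
[psmjin.pljiz] — violates constraint (a): syllable 1 onset /psmj/ has 4 consonants (> 3) → illicit
[mnan.li] — violates constraint (e): syllable 1 onset /mn/: /m/ (nasal, 3) → /n/ (nasal, 3) does not rise → illicit
[psjuz.zub] — violates constraint (c): adjacent identical consonants /zz/ → illicit
No form is licit → 0.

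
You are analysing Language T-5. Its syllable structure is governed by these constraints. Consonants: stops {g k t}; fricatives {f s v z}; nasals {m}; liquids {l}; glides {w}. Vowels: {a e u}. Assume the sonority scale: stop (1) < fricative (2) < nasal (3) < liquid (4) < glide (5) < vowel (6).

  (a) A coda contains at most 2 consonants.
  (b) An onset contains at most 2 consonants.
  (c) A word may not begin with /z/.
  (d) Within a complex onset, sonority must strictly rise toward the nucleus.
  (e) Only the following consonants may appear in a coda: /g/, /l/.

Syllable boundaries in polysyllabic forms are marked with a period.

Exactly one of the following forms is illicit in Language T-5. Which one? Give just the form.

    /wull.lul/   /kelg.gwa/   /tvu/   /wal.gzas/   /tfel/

/wal.gzas/

/wull.lul/ — σ1 onset /w/, coda /ll/ (2C) ok; σ2 onset /l/, coda /l/ ok → licit
/kelg.gwa/ — σ1 onset /k/, coda /lg/ (2C) ok; σ2 onset /gw/ (1→5 rises), coda /∅/ ok → licit
/tvu/ — σ1 onset /tv/ (1→2 rises), coda /∅/ ok → licit
/wal.gzas/ — violates constraint (e): syllable 2 coda contains /s/, which is not a licensed coda consonant → illicit
/tfel/ — σ1 onset /tf/ (1→2 rises), coda /l/ ok → licit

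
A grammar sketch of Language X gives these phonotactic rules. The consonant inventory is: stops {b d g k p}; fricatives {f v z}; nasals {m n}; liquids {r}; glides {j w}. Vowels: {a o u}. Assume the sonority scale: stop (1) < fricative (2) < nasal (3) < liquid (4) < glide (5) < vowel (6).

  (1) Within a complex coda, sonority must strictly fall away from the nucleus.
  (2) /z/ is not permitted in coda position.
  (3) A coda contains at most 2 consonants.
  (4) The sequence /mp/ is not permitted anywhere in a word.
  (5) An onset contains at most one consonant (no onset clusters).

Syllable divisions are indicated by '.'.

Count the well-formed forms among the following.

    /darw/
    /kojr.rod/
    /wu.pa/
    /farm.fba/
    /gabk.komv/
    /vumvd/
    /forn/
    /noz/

3

/darw/ — violates constraint 1: syllable 1 coda /rw/: /r/ (liquid, 4) → /w/ (glide, 5) does not fall → ill-formed
/kojr.rod/ — σ1 onset /k/, coda /jr/ (5→4 falls) ok; σ2 onset /r/, coda /d/ ok → well-formed
/wu.pa/ — σ1 onset /w/, coda /∅/ ok; σ2 onset /p/, coda /∅/ ok → well-formed
/farm.fba/ — violates constraint 5: syllable 2 onset /fb/ has 2 consonants (> 1) → ill-formed
/gabk.komv/ — violates constraint 1: syllable 1 coda /bk/: /b/ (stop, 1) → /k/ (stop, 1) does not fall → ill-formed
/vumvd/ — violates constraint 3: syllable 1 coda /mvd/ has 3 consonants (> 2) → ill-formed
/forn/ — σ1 onset /f/, coda /rn/ (4→3 falls) ok → well-formed
/noz/ — violates constraint 2: syllable 1 coda contains /z/ → ill-formed
Well-formed: /kojr.rod/, /wu.pa/, /forn/ → 3.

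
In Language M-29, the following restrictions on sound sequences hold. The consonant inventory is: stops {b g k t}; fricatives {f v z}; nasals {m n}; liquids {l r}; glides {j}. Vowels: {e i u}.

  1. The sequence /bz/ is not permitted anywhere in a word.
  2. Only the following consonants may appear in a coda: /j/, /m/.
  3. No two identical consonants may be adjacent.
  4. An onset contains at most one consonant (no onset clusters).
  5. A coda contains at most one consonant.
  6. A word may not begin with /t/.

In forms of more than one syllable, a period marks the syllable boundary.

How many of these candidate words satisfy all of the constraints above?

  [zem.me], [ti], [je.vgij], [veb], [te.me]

0

[zem.me] — violates constraint 3: adjacent identical consonants /mm/ → ill-formed
[ti] — violates constraint 6: word begins with /t/ → ill-formed
[je.vgij] — violates constraint 4: syllable 2 onset /vg/ has 2 consonants (> 1) → ill-formed
[veb] — violates constraint 2: syllable 1 coda contains /b/, which is not a licensed coda consonant → ill-formed
[te.me] — violates constraint 6: word begins with /t/ → ill-formed
No form is well-formed → 0.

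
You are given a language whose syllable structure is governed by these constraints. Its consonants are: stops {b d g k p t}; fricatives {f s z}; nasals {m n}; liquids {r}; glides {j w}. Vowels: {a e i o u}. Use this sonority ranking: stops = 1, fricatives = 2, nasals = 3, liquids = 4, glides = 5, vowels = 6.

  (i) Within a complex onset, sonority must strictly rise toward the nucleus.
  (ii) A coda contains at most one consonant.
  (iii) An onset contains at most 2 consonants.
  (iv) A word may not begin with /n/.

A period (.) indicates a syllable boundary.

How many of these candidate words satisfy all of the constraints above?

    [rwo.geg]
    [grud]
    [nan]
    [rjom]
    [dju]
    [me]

5

[rwo.geg] — σ1 onset /rw/ (4→5 rises), coda /∅/ ok; σ2 onset /g/, coda /g/ ok → phonotactically legal
[grud] — σ1 onset /gr/ (1→4 rises), coda /d/ ok → phonotactically legal
[nan] — violates constraint (iv): word begins with /n/ → phonotactically illegal
[rjom] — σ1 onset /rj/ (4→5 rises), coda /m/ ok → phonotactically legal
[dju] — σ1 onset /dj/ (1→5 rises), coda /∅/ ok → phonotactically legal
[me] — σ1 onset /m/, coda /∅/ ok → phonotactically legal
Phonotactically legal: [rwo.geg], [grud], [rjom], [dju], [me] → 5.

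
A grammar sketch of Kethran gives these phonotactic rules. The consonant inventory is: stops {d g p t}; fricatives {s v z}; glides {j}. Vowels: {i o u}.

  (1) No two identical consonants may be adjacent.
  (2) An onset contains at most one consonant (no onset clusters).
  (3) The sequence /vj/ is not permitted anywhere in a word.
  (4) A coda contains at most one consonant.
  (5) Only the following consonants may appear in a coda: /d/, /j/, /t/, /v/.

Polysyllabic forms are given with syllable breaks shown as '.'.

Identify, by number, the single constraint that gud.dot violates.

1

gud.dot: adjacent identical consonants /dd/.
This is a violation of constraint 1: "No two identical consonants may be adjacent."
The remaining constraints (2, 3, 4, 5) are satisfied.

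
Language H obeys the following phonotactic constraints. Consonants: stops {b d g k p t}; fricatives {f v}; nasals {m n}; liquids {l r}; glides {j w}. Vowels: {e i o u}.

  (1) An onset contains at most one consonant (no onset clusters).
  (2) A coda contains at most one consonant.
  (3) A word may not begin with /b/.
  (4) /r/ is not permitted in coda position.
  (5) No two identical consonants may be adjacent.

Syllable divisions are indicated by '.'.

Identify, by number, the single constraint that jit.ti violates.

jit.ti: adjacent identical consonants /tt/.
This is a violation of constraint 5: "No two identical consonants may be adjacent."
The remaining constraints (1, 2, 3, 4) are satisfied.

5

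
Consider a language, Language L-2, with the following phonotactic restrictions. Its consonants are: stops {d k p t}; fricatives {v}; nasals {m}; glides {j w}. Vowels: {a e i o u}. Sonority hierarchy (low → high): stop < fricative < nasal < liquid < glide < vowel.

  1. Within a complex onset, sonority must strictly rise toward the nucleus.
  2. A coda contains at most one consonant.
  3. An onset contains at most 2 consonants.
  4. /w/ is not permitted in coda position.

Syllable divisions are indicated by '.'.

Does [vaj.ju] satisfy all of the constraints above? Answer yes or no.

yes

[vaj.ju] — σ1 onset /v/, coda /j/ ok; σ2 onset /j/, coda /∅/ ok → phonotactically legal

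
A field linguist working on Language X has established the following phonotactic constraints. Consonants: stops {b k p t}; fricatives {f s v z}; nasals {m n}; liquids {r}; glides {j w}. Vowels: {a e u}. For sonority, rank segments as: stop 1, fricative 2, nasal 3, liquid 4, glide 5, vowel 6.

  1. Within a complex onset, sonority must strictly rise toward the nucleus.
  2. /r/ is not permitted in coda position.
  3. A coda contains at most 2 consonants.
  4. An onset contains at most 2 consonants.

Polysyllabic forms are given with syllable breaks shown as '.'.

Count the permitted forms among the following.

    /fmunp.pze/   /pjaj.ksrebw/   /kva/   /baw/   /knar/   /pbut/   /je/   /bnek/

/fmunp.pze/ — σ1 onset /fm/ (2→3 rises), coda /np/ (2C) ok; σ2 onset /pz/ (1→2 rises), coda /∅/ ok → permitted
/pjaj.ksrebw/ — violates constraint 4: syllable 2 onset /ksr/ has 3 consonants (> 2) → not permitted
/kva/ — σ1 onset /kv/ (1→2 rises), coda /∅/ ok → permitted
/baw/ — σ1 onset /b/, coda /w/ ok → permitted
/knar/ — violates constraint 2: syllable 1 coda contains /r/ → not permitted
/pbut/ — violates constraint 1: syllable 1 onset /pb/: /p/ (stop, 1) → /b/ (stop, 1) does not rise → not permitted
/je/ — σ1 onset /j/, coda /∅/ ok → permitted
/bnek/ — σ1 onset /bn/ (1→3 rises), coda /k/ ok → permitted
Permitted: /fmunp.pze/, /kva/, /baw/, /je/, /bnek/ → 5.

5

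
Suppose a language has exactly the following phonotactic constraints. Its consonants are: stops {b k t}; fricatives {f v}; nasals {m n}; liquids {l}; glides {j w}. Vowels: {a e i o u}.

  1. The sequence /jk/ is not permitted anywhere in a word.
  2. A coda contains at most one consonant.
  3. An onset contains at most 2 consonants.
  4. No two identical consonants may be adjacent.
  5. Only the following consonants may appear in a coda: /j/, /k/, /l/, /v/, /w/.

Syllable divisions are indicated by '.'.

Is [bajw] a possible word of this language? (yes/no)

no

[bajw] — violates constraint 2: syllable 1 coda /jw/ has 2 consonants (> 1) → ill-formed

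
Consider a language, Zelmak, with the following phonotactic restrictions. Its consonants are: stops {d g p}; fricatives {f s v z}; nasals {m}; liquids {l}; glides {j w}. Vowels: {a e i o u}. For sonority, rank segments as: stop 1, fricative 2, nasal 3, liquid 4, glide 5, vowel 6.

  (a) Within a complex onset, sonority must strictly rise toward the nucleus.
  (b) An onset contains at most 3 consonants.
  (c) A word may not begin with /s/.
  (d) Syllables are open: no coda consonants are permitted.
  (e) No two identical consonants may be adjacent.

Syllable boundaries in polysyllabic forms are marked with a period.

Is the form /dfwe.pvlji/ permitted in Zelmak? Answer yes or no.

/dfwe.pvlji/ — violates constraint (b): syllable 2 onset /pvlj/ has 4 consonants (> 3) → not permitted

no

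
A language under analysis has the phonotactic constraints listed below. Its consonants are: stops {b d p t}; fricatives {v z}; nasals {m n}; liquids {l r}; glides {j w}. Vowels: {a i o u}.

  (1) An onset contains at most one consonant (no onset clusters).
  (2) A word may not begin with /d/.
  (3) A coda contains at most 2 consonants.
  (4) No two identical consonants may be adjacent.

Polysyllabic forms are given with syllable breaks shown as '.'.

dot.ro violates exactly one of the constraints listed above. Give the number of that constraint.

dot.ro: word begins with /d/.
This is a violation of constraint 2: "A word may not begin with /d/."
The remaining constraints (1, 3, 4) are satisfied.

2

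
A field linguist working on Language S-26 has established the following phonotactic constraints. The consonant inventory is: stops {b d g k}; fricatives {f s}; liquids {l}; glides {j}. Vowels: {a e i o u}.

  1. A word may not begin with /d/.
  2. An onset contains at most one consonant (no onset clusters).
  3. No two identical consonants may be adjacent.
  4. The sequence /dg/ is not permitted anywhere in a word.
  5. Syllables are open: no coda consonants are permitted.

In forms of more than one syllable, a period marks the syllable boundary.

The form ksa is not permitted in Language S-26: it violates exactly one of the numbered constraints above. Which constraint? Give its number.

ksa: syllable 1 onset /ks/ has 2 consonants (> 1).
This is a violation of constraint 2: "An onset contains at most one consonant (no onset clusters)."
The remaining constraints (1, 3, 4, 5) are satisfied.

2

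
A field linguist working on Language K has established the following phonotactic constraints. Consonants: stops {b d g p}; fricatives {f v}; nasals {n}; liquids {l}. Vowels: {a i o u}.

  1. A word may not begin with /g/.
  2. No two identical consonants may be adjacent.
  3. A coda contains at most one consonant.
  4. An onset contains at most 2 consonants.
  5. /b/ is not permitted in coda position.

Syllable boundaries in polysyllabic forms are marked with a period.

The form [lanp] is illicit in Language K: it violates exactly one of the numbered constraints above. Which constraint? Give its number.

3

[lanp]: syllable 1 coda /np/ has 2 consonants (> 1).
This is a violation of constraint 3: "A coda contains at most one consonant."
The remaining constraints (1, 2, 4, 5) are satisfied.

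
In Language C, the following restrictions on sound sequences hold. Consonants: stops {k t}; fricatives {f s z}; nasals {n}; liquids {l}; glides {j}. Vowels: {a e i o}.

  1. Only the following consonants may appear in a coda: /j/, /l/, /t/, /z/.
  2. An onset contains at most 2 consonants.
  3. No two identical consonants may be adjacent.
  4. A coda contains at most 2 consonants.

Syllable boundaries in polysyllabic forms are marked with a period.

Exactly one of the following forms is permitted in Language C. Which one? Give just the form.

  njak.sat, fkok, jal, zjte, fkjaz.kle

jal

njak.sat — violates constraint 1: syllable 1 coda contains /k/, which is not a licensed coda consonant → not permitted
fkok — violates constraint 1: syllable 1 coda contains /k/, which is not a licensed coda consonant → not permitted
jal — σ1 onset /j/, coda /l/ ok → permitted
zjte — violates constraint 2: syllable 1 onset /zjt/ has 3 consonants (> 2) → not permitted
fkjaz.kle — violates constraint 2: syllable 1 onset /fkj/ has 3 consonants (> 2) → not permitted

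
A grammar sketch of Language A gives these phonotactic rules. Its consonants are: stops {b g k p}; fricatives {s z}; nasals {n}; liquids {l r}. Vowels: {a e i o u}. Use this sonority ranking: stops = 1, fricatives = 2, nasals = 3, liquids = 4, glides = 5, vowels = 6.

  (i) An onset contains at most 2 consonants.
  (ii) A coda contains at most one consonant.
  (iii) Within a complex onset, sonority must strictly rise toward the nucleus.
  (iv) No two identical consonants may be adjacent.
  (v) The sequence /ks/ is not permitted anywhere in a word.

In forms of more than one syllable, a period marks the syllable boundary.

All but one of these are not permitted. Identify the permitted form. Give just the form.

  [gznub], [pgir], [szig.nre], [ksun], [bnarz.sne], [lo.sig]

[lo.sig]

[gznub] — violates constraint (i): syllable 1 onset /gzn/ has 3 consonants (> 2) → not permitted
[pgir] — violates constraint (iii): syllable 1 onset /pg/: /p/ (stop, 1) → /g/ (stop, 1) does not rise → not permitted
[szig.nre] — violates constraint (iii): syllable 1 onset /sz/: /s/ (fricative, 2) → /z/ (fricative, 2) does not rise → not permitted
[ksun] — violates constraint (v): contains banned sequence /ks/ → not permitted
[bnarz.sne] — violates constraint (ii): syllable 1 coda /rz/ has 2 consonants (> 1) → not permitted
[lo.sig] — σ1 onset /l/, coda /∅/ ok; σ2 onset /s/, coda /g/ ok → permitted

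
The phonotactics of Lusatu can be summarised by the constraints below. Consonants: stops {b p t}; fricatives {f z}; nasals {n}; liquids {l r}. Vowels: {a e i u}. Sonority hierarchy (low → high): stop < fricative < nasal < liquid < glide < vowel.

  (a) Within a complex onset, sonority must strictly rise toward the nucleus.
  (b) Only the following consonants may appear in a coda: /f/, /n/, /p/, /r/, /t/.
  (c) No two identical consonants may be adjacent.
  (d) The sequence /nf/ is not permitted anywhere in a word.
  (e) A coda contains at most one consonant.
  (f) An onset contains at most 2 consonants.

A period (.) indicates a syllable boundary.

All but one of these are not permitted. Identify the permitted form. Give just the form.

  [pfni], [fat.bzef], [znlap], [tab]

[pfni] — violates constraint (f): syllable 1 onset /pfn/ has 3 consonants (> 2) → not permitted
[fat.bzef] — σ1 onset /f/, coda /t/ ok; σ2 onset /bz/ (1→2 rises), coda /f/ ok → permitted
[znlap] — violates constraint (f): syllable 1 onset /znl/ has 3 consonants (> 2) → not permitted
[tab] — violates constraint (b): syllable 1 coda contains /b/, which is not a licensed coda consonant → not permitted

[fat.bzef]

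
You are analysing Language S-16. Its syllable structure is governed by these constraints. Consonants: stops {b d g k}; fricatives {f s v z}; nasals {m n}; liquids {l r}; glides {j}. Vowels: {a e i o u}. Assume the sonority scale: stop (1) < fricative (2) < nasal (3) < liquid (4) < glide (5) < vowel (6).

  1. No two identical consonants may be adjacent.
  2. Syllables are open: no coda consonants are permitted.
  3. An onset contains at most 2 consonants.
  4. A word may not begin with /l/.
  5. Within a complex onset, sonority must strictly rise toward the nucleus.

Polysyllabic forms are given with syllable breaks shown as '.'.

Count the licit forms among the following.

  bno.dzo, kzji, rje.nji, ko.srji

bno.dzo — σ1 onset /bn/ (1→3 rises), coda /∅/ ok; σ2 onset /dz/ (1→2 rises), coda /∅/ ok → licit
kzji — violates constraint 3: syllable 1 onset /kzj/ has 3 consonants (> 2) → illicit
rje.nji — σ1 onset /rj/ (4→5 rises), coda /∅/ ok; σ2 onset /nj/ (3→5 rises), coda /∅/ ok → licit
ko.srji — violates constraint 3: syllable 2 onset /srj/ has 3 consonants (> 2) → illicit
Licit: bno.dzo, rje.nji → 2.

2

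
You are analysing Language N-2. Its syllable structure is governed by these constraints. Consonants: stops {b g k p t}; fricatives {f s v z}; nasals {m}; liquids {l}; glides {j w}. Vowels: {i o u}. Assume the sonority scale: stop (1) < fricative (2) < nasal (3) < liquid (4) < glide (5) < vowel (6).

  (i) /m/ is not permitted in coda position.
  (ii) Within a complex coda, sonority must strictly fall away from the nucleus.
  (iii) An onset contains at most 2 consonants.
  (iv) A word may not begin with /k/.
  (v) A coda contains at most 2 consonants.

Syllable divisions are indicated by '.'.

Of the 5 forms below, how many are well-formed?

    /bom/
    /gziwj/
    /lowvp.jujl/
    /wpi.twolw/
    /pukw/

/bom/ — violates constraint (i): syllable 1 coda contains /m/ → ill-formed
/gziwj/ — violates constraint (ii): syllable 1 coda /wj/: /w/ (glide, 5) → /j/ (glide, 5) does not fall → ill-formed
/lowvp.jujl/ — violates constraint (v): syllable 1 coda /wvp/ has 3 consonants (> 2) → ill-formed
/wpi.twolw/ — violates constraint (ii): syllable 2 coda /lw/: /l/ (liquid, 4) → /w/ (glide, 5) does not fall → ill-formed
/pukw/ — violates constraint (ii): syllable 1 coda /kw/: /k/ (stop, 1) → /w/ (glide, 5) does not fall → ill-formed
No form is well-formed → 0.

0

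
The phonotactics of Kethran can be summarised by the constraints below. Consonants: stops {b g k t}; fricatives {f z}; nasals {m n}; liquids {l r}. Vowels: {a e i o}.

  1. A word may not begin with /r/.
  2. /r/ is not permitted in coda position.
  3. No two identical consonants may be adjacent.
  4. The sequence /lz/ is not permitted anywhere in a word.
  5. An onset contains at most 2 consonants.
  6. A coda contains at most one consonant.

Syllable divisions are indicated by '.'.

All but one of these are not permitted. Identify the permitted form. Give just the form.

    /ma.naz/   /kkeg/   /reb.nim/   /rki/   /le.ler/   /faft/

/ma.naz/

/ma.naz/ — σ1 onset /m/, coda /∅/ ok; σ2 onset /n/, coda /z/ ok → permitted
/kkeg/ — violates constraint 3: adjacent identical consonants /kk/ → not permitted
/reb.nim/ — violates constraint 1: word begins with /r/ → not permitted
/rki/ — violates constraint 1: word begins with /r/ → not permitted
/le.ler/ — violates constraint 2: syllable 2 coda contains /r/ → not permitted
/faft/ — violates constraint 6: syllable 1 coda /ft/ has 2 consonants (> 1) → not permitted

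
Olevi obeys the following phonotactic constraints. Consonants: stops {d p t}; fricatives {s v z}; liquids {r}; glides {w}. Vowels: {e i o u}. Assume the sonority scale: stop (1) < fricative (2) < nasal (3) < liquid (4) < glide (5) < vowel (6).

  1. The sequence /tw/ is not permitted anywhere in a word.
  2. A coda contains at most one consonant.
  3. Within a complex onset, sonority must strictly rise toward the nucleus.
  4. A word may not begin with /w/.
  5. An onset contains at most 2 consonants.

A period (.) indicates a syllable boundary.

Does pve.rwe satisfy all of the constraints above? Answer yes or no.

pve.rwe — σ1 onset /pv/ (1→2 rises), coda /∅/ ok; σ2 onset /rw/ (4→5 rises), coda /∅/ ok → permitted

yes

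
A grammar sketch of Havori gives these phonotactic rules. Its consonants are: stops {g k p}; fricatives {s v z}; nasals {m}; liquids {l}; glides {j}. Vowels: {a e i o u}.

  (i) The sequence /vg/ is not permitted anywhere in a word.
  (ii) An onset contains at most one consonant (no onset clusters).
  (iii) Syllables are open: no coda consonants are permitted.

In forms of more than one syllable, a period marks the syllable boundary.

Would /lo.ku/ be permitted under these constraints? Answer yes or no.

yes

/lo.ku/ — σ1 onset /l/, coda /∅/ ok; σ2 onset /k/, coda /∅/ ok → permitted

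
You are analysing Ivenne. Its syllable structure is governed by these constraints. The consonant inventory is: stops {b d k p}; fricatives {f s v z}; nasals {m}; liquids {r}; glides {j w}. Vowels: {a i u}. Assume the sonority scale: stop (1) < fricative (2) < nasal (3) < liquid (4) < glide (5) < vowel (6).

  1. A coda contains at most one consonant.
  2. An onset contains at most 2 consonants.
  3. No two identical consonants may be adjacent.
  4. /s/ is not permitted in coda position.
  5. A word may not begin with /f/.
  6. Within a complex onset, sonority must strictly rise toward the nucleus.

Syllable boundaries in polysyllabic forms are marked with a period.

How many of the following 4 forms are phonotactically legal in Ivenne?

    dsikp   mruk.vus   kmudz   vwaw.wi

dsikp — violates constraint 1: syllable 1 coda /kp/ has 2 consonants (> 1) → phonotactically illegal
mruk.vus — violates constraint 4: syllable 2 coda contains /s/ → phonotactically illegal
kmudz — violates constraint 1: syllable 1 coda /dz/ has 2 consonants (> 1) → phonotactically illegal
vwaw.wi — violates constraint 3: adjacent identical consonants /ww/ → phonotactically illegal
No form is phonotactically legal → 0.

0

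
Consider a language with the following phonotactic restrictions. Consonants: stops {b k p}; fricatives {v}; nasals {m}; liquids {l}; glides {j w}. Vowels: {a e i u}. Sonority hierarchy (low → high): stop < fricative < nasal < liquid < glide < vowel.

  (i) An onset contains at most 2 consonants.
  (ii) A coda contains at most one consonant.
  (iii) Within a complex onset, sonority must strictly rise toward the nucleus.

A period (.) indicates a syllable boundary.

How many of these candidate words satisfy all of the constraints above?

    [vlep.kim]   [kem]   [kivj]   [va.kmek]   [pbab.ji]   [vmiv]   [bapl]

[vlep.kim] — σ1 onset /vl/ (2→4 rises), coda /p/ ok; σ2 onset /k/, coda /m/ ok → licit
[kem] — σ1 onset /k/, coda /m/ ok → licit
[kivj] — violates constraint (ii): syllable 1 coda /vj/ has 2 consonants (> 1) → illicit
[va.kmek] — σ1 onset /v/, coda /∅/ ok; σ2 onset /km/ (1→3 rises), coda /k/ ok → licit
[pbab.ji] — violates constraint (iii): syllable 1 onset /pb/: /p/ (stop, 1) → /b/ (stop, 1) does not rise → illicit
[vmiv] — σ1 onset /vm/ (2→3 rises), coda /v/ ok → licit
[bapl] — violates constraint (ii): syllable 1 coda /pl/ has 2 consonants (> 1) → illicit
Licit: [vlep.kim], [kem], [va.kmek], [vmiv] → 4.

4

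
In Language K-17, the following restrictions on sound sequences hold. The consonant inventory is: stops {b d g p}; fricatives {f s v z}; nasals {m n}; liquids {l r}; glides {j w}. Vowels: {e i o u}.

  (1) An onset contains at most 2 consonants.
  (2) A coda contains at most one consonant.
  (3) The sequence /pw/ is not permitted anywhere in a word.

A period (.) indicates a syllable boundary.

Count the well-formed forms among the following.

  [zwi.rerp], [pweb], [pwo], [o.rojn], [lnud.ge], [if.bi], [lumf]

2

[zwi.rerp] — violates constraint 2: syllable 2 coda /rp/ has 2 consonants (> 1) → ill-formed
[pweb] — violates constraint 3: contains banned sequence /pw/ → ill-formed
[pwo] — violates constraint 3: contains banned sequence /pw/ → ill-formed
[o.rojn] — violates constraint 2: syllable 2 coda /jn/ has 2 consonants (> 1) → ill-formed
[lnud.ge] — σ1 onset /ln/ (2C), coda /d/ ok; σ2 onset /g/, coda /∅/ ok → well-formed
[if.bi] — σ1 onset /∅/, coda /f/ ok; σ2 onset /b/, coda /∅/ ok → well-formed
[lumf] — violates constraint 2: syllable 1 coda /mf/ has 2 consonants (> 1) → ill-formed
Well-formed: [lnud.ge], [if.bi] → 2.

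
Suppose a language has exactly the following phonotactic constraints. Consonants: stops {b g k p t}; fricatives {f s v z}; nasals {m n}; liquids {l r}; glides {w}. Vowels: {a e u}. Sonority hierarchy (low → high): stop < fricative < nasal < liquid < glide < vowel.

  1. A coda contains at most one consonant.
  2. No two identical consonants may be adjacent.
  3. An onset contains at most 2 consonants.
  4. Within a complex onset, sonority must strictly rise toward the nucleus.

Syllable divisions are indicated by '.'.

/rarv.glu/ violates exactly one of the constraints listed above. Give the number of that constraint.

1

/rarv.glu/: syllable 1 coda /rv/ has 2 consonants (> 1).
This is a violation of constraint 1: "A coda contains at most one consonant."
The remaining constraints (2, 3, 4) are satisfied.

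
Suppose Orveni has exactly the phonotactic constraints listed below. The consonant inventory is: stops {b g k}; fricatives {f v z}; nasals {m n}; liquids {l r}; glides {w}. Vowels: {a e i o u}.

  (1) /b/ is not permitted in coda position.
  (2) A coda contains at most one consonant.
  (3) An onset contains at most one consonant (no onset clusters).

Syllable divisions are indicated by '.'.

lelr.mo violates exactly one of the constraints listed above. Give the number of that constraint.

2

lelr.mo: syllable 1 coda /lr/ has 2 consonants (> 1).
This is a violation of constraint 2: "A coda contains at most one consonant."
The remaining constraints (1, 3) are satisfied.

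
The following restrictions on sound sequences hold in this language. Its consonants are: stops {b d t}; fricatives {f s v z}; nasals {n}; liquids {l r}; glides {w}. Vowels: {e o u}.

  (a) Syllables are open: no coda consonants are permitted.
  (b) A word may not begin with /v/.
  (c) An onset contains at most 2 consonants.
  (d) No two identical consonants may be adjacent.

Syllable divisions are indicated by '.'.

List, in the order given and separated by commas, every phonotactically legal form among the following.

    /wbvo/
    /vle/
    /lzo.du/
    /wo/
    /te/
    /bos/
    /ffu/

/wbvo/ — violates constraint (c): syllable 1 onset /wbv/ has 3 consonants (> 2) → phonotactically illegal
/vle/ — violates constraint (b): word begins with /v/ → phonotactically illegal
/lzo.du/ — σ1 onset /lz/ (2C), coda /∅/ ok; σ2 onset /d/, coda /∅/ ok → phonotactically legal
/wo/ — σ1 onset /w/, coda /∅/ ok → phonotactically legal
/te/ — σ1 onset /t/, coda /∅/ ok → phonotactically legal
/bos/ — violates constraint (a): syllable 1 coda /s/ has 1 consonant (> 0) → phonotactically illegal
/ffu/ — violates constraint (d): adjacent identical consonants /ff/ → phonotactically illegal

/lzo.du/, /wo/, /te/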